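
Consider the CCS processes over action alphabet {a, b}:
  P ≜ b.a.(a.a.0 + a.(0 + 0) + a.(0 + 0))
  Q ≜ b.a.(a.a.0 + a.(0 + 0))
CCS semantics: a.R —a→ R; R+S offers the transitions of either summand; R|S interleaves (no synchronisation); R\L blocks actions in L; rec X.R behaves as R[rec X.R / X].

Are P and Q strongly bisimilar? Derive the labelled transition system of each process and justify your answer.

bisimilar

LTS(P): 6 reachable states
  p0 = b.a.(a.a.0 + a.(0 + 0) + a.(0 + 0)) :: =b=> p1
  p1 = a.(a.a.0 + a.(0 + 0) + a.(0 + 0)) :: =a=> p2
  p2 = a.a.0 + a.(0 + 0) + a.(0 + 0) :: =a=> p3, =a=> p4
  p3 = 0 + 0 :: (no moves)
  p4 = a.0 :: =a=> p5
  p5 = 0 :: (no moves)
LTS(Q): 6 reachable states
  q0 = b.a.(a.a.0 + a.(0 + 0)) :: =b=> q1
  q1 = a.(a.a.0 + a.(0 + 0)) :: =a=> q2
  q2 = a.a.0 + a.(0 + 0) :: =a=> q3, =a=> q4
  q3 = 0 + 0 :: (no moves)
  q4 = a.0 :: =a=> q5
  q5 = 0 :: (no moves)
Coarsest stable partition (strong bisimilarity classes):
  B0 = {p0, q0}
  B1 = {p1, q1}
  B2 = {p2, q2}
  B3 = {p3, p5, q3, q5}
  B4 = {p4, q4}
p0 ∈ B0, q0 ∈ B0 → same block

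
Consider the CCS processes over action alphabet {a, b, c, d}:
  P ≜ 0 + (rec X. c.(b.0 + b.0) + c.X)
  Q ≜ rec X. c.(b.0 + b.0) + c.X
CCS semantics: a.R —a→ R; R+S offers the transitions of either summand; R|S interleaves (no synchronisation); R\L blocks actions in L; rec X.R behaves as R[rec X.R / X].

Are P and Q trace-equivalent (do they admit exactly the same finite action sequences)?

YES

P's transition system — 4 states:
  s0 = 0 + (rec X. c.(b.0 + b.0) + c.X) → --c--▸ s1, --c--▸ s2
  s1 = b.0 + b.0 → --b--▸ s3
  s2 = rec X. c.(b.0 + b.0) + c.X → --c--▸ s1, --c--▸ s2
  s3 = 0 → deadlocked
Q's transition system — 3 states:
  t0 = rec X. c.(b.0 + b.0) + c.X → --c--▸ t0, --c--▸ t1
  t1 = b.0 + b.0 → --b--▸ t2
  t2 = 0 → deadlocked
Bisimilarity quotient blocks:
  B0 = {s0, s2, t0}
  B1 = {s1, t1}
  B2 = {s3, t2}
s0 ∈ B0, t0 ∈ B0 → same block
Bisimilar ⇒ trace-equivalent.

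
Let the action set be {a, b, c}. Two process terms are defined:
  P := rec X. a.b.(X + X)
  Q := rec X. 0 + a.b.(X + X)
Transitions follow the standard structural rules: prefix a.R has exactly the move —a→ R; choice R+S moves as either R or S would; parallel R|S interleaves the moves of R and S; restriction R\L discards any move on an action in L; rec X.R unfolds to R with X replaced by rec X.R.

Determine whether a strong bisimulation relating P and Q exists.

LTS(P): 3 reachable states
  p0 = rec X. a.b.(X + X) | =a=> p1
  p1 = b.((rec X. a.b.(X + X)) + (rec X. a.b.(X + X))) | =b=> p2
  p2 = (rec X. a.b.(X + X)) + (rec X. a.b.(X + X)) | =a=> p1
LTS(Q): 3 reachable states
  q0 = rec X. 0 + a.b.(X + X) | =a=> q1
  q1 = b.((rec X. 0 + a.b.(X + X)) + (rec X. 0 + a.b.(X + X))) | =b=> q2
  q2 = (rec X. 0 + a.b.(X + X)) + (rec X. 0 + a.b.(X + X)) | =a=> q1
Bisimilarity quotient blocks:
  B0 = {p0, p2, q0, q2}
  B1 = {p1, q1}
p0 ∈ B0, q0 ∈ B0 → same block

bisimilar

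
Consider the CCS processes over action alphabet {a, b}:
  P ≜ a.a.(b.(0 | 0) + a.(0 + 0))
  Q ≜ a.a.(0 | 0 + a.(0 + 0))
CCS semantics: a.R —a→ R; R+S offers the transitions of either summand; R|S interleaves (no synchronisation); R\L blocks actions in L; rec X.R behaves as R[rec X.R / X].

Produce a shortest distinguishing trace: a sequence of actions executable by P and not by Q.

aab

LTS(P): 5 reachable states
  m0 = a.a.(b.(0 | 0) + a.(0 + 0)) | —a→ m1
  m1 = a.(b.(0 | 0) + a.(0 + 0)) | —a→ m2
  m2 = b.(0 | 0) + a.(0 + 0) | —a→ m3, —b→ m4
  m3 = 0 + 0 | ·
  m4 = 0 | 0 | ·
LTS(Q): 4 reachable states
  n0 = a.a.(0 | 0 + a.(0 + 0)) | —a→ n1
  n1 = a.(0 | 0 + a.(0 + 0)) | —a→ n2
  n2 = 0 | 0 + a.(0 + 0) | —a→ n3
  n3 = 0 + 0 | ·
Run σ = ⟨aab⟩ on P: start {m0}
  [1] a ⇒ {m1}
  [2] a ⇒ {m2}
  [3] b ⇒ {m4}
  P completes σ.
Run σ = ⟨aab⟩ on Q: start {n0}
  [1] a ⇒ {n1}
  [2] a ⇒ {n2}
  [3] b ⇒ ∅ (Q stuck)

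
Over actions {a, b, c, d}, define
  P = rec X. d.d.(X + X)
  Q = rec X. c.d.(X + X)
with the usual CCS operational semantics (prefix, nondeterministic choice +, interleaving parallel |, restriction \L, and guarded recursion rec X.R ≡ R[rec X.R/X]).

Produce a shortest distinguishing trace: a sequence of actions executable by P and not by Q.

P's transition system — 3 states:
  u0 = rec X. d.d.(X + X) | =d=> u1
  u1 = d.((rec X. d.d.(X + X)) + (rec X. d.d.(X + X))) | =d=> u2
  u2 = (rec X. d.d.(X + X)) + (rec X. d.d.(X + X)) | =d=> u1
Q's transition system — 3 states:
  v0 = rec X. c.d.(X + X) | =c=> v1
  v1 = d.((rec X. c.d.(X + X)) + (rec X. c.d.(X + X))) | =d=> v2
  v2 = (rec X. c.d.(X + X)) + (rec X. c.d.(X + X)) | =c=> v1
Run σ = ⟨d⟩ on P: start {u0}
  step 1 (d): {u1}
  — P admits the full trace.
Run σ = ⟨d⟩ on Q: start {v0}
  step 1 (d): ∅  — Q cannot continue

d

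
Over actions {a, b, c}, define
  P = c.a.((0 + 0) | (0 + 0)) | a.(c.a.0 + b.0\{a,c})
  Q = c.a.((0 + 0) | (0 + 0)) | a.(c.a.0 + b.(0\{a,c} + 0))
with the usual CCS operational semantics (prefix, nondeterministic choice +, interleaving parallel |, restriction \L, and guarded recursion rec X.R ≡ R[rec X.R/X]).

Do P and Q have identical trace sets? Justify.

LTS(P): 15 reachable states
  s0 = c.a.((0 + 0) | (0 + 0)) | a.(c.a.0 + b.0\{a,c}) :: ··a··> s1, ··c··> s2
  s1 = c.a.((0 + 0) | (0 + 0)) | (c.a.0 + b.0\{a,c}) :: ··b··> s3, ··c··> s4, ··c··> s5
  s2 = a.((0 + 0) | (0 + 0)) | a.(c.a.0 + b.0\{a,c}) :: ··a··> s4, ··a··> s6
  s3 = c.a.((0 + 0) | (0 + 0)) | 0\{a,c} :: ··c··> s7
  s4 = a.((0 + 0) | (0 + 0)) | (c.a.0 + b.0\{a,c}) :: ··a··> s8, ··b··> s7, ··c··> s9
  s5 = c.a.((0 + 0) | (0 + 0)) | a.0 :: ··a··> s10, ··c··> s9
  s6 = (0 + 0) | (0 + 0) | a.(c.a.0 + b.0\{a,c}) :: ··a··> s8
  s7 = a.((0 + 0) | (0 + 0)) | 0\{a,c} :: ··a··> s11
  s8 = (0 + 0) | (0 + 0) | (c.a.0 + b.0\{a,c}) :: ··b··> s11, ··c··> s12
  s9 = a.((0 + 0) | (0 + 0)) | a.0 :: ··a··> s12, ··a··> s13
  s10 = c.a.((0 + 0) | (0 + 0)) | 0 :: ··c··> s13
  s11 = (0 + 0) | (0 + 0) | 0\{a,c} :: ·
  s12 = (0 + 0) | (0 + 0) | a.0 :: ··a··> s14
  s13 = a.((0 + 0) | (0 + 0)) | 0 :: ··a··> s14
  s14 = (0 + 0) | (0 + 0) | 0 :: ·
LTS(Q): 15 reachable states
  t0 = c.a.((0 + 0) | (0 + 0)) | a.(c.a.0 + b.(0\{a,c} + 0)) :: ··a··> t1, ··c··> t2
  t1 = c.a.((0 + 0) | (0 + 0)) | (c.a.0 + b.(0\{a,c} + 0)) :: ··b··> t3, ··c··> t4, ··c··> t5
  t2 = a.((0 + 0) | (0 + 0)) | a.(c.a.0 + b.(0\{a,c} + 0)) :: ··a··> t4, ··a··> t6
  t3 = c.a.((0 + 0) | (0 + 0)) | (0\{a,c} + 0) :: ··c··> t7
  t4 = a.((0 + 0) | (0 + 0)) | (c.a.0 + b.(0\{a,c} + 0)) :: ··a··> t8, ··b··> t7, ··c··> t9
  t5 = c.a.((0 + 0) | (0 + 0)) | a.0 :: ··a··> t10, ··c··> t9
  t6 = (0 + 0) | (0 + 0) | a.(c.a.0 + b.(0\{a,c} + 0)) :: ··a··> t8
  t7 = a.((0 + 0) | (0 + 0)) | (0\{a,c} + 0) :: ··a··> t11
  t8 = (0 + 0) | (0 + 0) | (c.a.0 + b.(0\{a,c} + 0)) :: ··b··> t11, ··c··> t12
  t9 = a.((0 + 0) | (0 + 0)) | a.0 :: ··a··> t12, ··a··> t13
  t10 = c.a.((0 + 0) | (0 + 0)) | 0 :: ··c··> t13
  t11 = (0 + 0) | (0 + 0) | (0\{a,c} + 0) :: ·
  t12 = (0 + 0) | (0 + 0) | a.0 :: ··a··> t14
  t13 = a.((0 + 0) | (0 + 0)) | 0 :: ··a··> t14
  t14 = (0 + 0) | (0 + 0) | 0 :: ·
Partition-refinement fixed point:
  B0 = {s0, t0}
  B1 = {s2, t2}
  B2 = {s6, t6}
  B3 = {s8, t8}
  B4 = {s12, s13, s7, t12, t13, t7}
  B5 = {s11, s14, t11, t14}
  B6 = {s4, t4}
  B7 = {s9, t9}
  B8 = {s1, t1}
  B9 = {s10, s3, t10, t3}
  B10 = {s5, t5}
s0 ∈ B0, t0 ∈ B0 → same block
Bisimilar ⇒ trace-equivalent.

YES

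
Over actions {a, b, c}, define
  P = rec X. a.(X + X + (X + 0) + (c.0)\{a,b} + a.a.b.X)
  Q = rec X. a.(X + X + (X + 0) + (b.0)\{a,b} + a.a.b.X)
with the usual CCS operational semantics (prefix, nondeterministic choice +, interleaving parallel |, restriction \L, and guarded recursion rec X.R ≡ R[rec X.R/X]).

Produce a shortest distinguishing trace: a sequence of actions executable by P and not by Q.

P's transition system — 5 states:
  m0 = rec X. a.(X + X + (X + 0) + (c.0)\{a,b} + a.a.b.X) has moves --a--▸ m1
  m1 = (rec X. a.(X + X + (X + 0) + (c.0)\{a,b} + a.a.b.X)) + (rec X. a.(X + X + (X + 0) + (c.0)\{a,b} + a.a.b.X)) + ((rec X. a.(X + X + (X + 0) + (c.0)\{a,b} + a.a.b.X)) + 0) + (c.0)\{a,b} + a.a.b.(rec X. a.(X + X + (X + 0) + (c.0)\{a,b} + a.a.b.X)) has moves --a--▸ m1, --a--▸ m2, --c--▸ m3
  m2 = a.b.(rec X. a.(X + X + (X + 0) + (c.0)\{a,b} + a.a.b.X)) has moves --a--▸ m4
  m3 = 0\{a,b} has moves (no moves)
  m4 = b.(rec X. a.(X + X + (X + 0) + (c.0)\{a,b} + a.a.b.X)) has moves --b--▸ m0
Q's transition system — 4 states:
  n0 = rec X. a.(X + X + (X + 0) + (b.0)\{a,b} + a.a.b.X) has moves --a--▸ n1
  n1 = (rec X. a.(X + X + (X + 0) + (b.0)\{a,b} + a.a.b.X)) + (rec X. a.(X + X + (X + 0) + (b.0)\{a,b} + a.a.b.X)) + ((rec X. a.(X + X + (X + 0) + (b.0)\{a,b} + a.a.b.X)) + 0) + (b.0)\{a,b} + a.a.b.(rec X. a.(X + X + (X + 0) + (b.0)\{a,b} + a.a.b.X)) has moves --a--▸ n1, --a--▸ n2
  n2 = a.b.(rec X. a.(X + X + (X + 0) + (b.0)\{a,b} + a.a.b.X)) has moves --a--▸ n3
  n3 = b.(rec X. a.(X + X + (X + 0) + (b.0)\{a,b} + a.a.b.X)) has moves --b--▸ n0
Run σ = ⟨ac⟩ on P: start {m0}
  step 1 (a): {m1}
  step 2 (c): {m3}
  ✓ P
Run σ = ⟨ac⟩ on Q: start {n0}
  step 1 (a): {n1}
  step 2 (c): ∅ (Q stuck)

ac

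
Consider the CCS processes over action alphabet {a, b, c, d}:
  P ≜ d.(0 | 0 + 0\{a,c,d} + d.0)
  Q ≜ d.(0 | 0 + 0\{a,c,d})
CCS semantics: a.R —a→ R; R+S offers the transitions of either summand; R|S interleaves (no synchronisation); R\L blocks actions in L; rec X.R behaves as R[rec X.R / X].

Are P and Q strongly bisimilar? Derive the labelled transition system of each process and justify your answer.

not bisimilar

Reachable graph of P (3 states):
  s0 = d.(0 | 0 + 0\{a,c,d} + d.0) has moves -d-> s1
  s1 = 0 | 0 + 0\{a,c,d} + d.0 has moves -d-> s2
  s2 = 0 has moves (no moves)
Reachable graph of Q (2 states):
  t0 = d.(0 | 0 + 0\{a,c,d}) has moves -d-> t1
  t1 = 0 | 0 + 0\{a,c,d} has moves (no moves)
Coarsest stable partition (strong bisimilarity classes):
  B0 = {s0}
  B1 = {s1, t0}
  B2 = {s2, t1}
s0 ∈ B0, t0 ∈ B1 → different blocks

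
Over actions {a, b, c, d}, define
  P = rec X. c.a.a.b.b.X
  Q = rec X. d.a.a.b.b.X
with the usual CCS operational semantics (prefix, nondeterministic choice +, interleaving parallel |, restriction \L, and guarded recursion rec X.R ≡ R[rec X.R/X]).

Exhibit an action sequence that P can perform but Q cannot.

c

Reachable graph of P (5 states):
  s0 = rec X. c.a.a.b.b.X | =c=> s1
  s1 = a.a.b.b.(rec X. c.a.a.b.b.X) | =a=> s2
  s2 = a.b.b.(rec X. c.a.a.b.b.X) | =a=> s3
  s3 = b.b.(rec X. c.a.a.b.b.X) | =b=> s4
  s4 = b.(rec X. c.a.a.b.b.X) | =b=> s0
Reachable graph of Q (5 states):
  t0 = rec X. d.a.a.b.b.X | =d=> t1
  t1 = a.a.b.b.(rec X. d.a.a.b.b.X) | =a=> t2
  t2 = a.b.b.(rec X. d.a.a.b.b.X) | =a=> t3
  t3 = b.b.(rec X. d.a.a.b.b.X) | =b=> t4
  t4 = b.(rec X. d.a.a.b.b.X) | =b=> t0
Trace ⟨c⟩ through P, begin at {s0}:
  [1] c ⇒ {s1}
  ✓ P
Trace ⟨c⟩ through Q, begin at {t0}:
  [1] c ⇒ no successor for Q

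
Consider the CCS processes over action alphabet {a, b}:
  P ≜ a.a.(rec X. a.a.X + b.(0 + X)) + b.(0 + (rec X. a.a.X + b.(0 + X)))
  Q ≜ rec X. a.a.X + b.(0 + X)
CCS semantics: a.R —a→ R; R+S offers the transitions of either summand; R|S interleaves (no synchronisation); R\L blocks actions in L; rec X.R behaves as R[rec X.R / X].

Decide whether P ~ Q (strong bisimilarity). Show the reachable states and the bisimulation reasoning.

YES

P's transition system — 4 states:
  s0 = a.a.(rec X. a.a.X + b.(0 + X)) + b.(0 + (rec X. a.a.X + b.(0 + X))) has moves —a→ s1, —b→ s2
  s1 = a.(rec X. a.a.X + b.(0 + X)) has moves —a→ s3
  s2 = 0 + (rec X. a.a.X + b.(0 + X)) has moves —a→ s1, —b→ s2
  s3 = rec X. a.a.X + b.(0 + X) has moves —a→ s1, —b→ s2
Q's transition system — 3 states:
  t0 = rec X. a.a.X + b.(0 + X) has moves —a→ t1, —b→ t2
  t1 = a.(rec X. a.a.X + b.(0 + X)) has moves —a→ t0
  t2 = 0 + (rec X. a.a.X + b.(0 + X)) has moves —a→ t1, —b→ t2
Bisimilarity quotient blocks:
  B0 = {s0, s2, s3, t0, t2}
  B1 = {s1, t1}
s0 ∈ B0, t0 ∈ B0 → same block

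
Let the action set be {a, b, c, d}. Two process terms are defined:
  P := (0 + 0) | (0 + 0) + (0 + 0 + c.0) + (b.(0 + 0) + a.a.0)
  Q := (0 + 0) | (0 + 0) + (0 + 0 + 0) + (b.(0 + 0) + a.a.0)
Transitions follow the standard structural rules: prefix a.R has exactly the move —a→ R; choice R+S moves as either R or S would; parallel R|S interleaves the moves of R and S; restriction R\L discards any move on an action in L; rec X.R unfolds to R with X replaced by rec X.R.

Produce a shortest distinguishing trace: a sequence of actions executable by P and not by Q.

c

LTS(P): 4 reachable states
  m0 = (0 + 0) | (0 + 0) + (0 + 0 + c.0) + (b.(0 + 0) + a.a.0) :: =a=> m1, =b=> m2, =c=> m3
  m1 = a.0 :: =a=> m3
  m2 = 0 + 0 :: stopped
  m3 = 0 :: stopped
LTS(Q): 4 reachable states
  n0 = (0 + 0) | (0 + 0) + (0 + 0 + 0) + (b.(0 + 0) + a.a.0) :: =a=> n1, =b=> n2
  n1 = a.0 :: =a=> n3
  n2 = 0 + 0 :: stopped
  n3 = 0 :: stopped
Executing c from P (initial set {m0}):
  step 1 (c): {m3}
  P completes σ.
Executing c from Q (initial set {n0}):
  step 1 (c): no successor for Q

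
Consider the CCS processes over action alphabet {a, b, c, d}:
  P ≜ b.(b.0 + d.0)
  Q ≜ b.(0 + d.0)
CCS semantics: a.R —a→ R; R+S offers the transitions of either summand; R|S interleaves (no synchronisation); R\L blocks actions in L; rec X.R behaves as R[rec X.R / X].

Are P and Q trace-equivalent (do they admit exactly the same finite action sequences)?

LTS(P): 3 reachable states
  s0 = b.(b.0 + d.0) | -b-> s1
  s1 = b.0 + d.0 | -b-> s2, -d-> s2
  s2 = 0 | deadlocked
LTS(Q): 3 reachable states
  t0 = b.(0 + d.0) | -b-> t1
  t1 = 0 + d.0 | -d-> t2
  t2 = 0 | deadlocked
Executing bb from P (initial set {s0}):
  [1] b ⇒ {s1}
  [2] b ⇒ {s2}
  — P admits the full trace.
Executing bb from Q (initial set {t0}):
  [1] b ⇒ {t1}
  [2] b ⇒ ∅  — Q cannot continue

NO — witness ⟨bb⟩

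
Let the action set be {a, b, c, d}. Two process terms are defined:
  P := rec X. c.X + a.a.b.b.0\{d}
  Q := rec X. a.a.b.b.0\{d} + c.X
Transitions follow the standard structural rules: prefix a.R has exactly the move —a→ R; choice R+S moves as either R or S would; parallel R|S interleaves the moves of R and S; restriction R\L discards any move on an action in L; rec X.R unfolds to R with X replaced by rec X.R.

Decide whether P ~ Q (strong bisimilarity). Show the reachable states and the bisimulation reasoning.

LTS(P): 5 reachable states
  s0 = rec X. c.X + a.a.b.b.0\{d} → =a=> s1, =c=> s0
  s1 = a.b.b.0\{d} → =a=> s2
  s2 = b.b.0\{d} → =b=> s3
  s3 = b.0\{d} → =b=> s4
  s4 = 0\{d} → ∅
LTS(Q): 5 reachable states
  t0 = rec X. a.a.b.b.0\{d} + c.X → =a=> t1, =c=> t0
  t1 = a.b.b.0\{d} → =a=> t2
  t2 = b.b.0\{d} → =b=> t3
  t3 = b.0\{d} → =b=> t4
  t4 = 0\{d} → ∅
Coarsest stable partition (strong bisimilarity classes):
  B0 = {s0, t0}
  B1 = {s1, t1}
  B2 = {s2, t2}
  B3 = {s3, t3}
  B4 = {s4, t4}
s0 ∈ B0, t0 ∈ B0 → same block

YES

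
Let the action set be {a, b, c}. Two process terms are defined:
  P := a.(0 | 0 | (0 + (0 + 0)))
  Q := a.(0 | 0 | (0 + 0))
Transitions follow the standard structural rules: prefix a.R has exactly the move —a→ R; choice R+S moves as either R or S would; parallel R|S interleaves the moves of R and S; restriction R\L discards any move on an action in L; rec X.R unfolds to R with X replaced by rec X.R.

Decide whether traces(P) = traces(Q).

P's transition system — 2 states:
  m0 = a.(0 | 0 | (0 + (0 + 0))) ⊢ =a=> m1
  m1 = 0 | 0 | (0 + (0 + 0)) ⊢ (no moves)
Q's transition system — 2 states:
  n0 = a.(0 | 0 | (0 + 0)) ⊢ =a=> n1
  n1 = 0 | 0 | (0 + 0) ⊢ (no moves)
Bisimilarity quotient blocks:
  B0 = {m0, n0}
  B1 = {m1, n1}
m0 ∈ B0, n0 ∈ B0 → same block
Bisimilar ⇒ trace-equivalent.

trace-equivalent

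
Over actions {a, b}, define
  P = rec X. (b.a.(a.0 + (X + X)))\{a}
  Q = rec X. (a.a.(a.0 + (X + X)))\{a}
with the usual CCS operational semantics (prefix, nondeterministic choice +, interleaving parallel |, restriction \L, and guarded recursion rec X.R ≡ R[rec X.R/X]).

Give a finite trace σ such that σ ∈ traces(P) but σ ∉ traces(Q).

b

LTS(P): 2 reachable states
  m0 = rec X. (b.a.(a.0 + (X + X)))\{a} → --b--▸ m1
  m1 = (a.(a.0 + ((rec X. (b.a.(a.0 + (X + X)))\{a}) + (rec X. (b.a.(a.0 + (X + X)))\{a}))))\{a} → ·
LTS(Q): 1 reachable states
  n0 = rec X. (a.a.(a.0 + (X + X)))\{a} → ·
Executing b from P (initial set {m0}):
  step 1 (b): {m1}
  ✓ P
Executing b from Q (initial set {n0}):
  step 1 (b): ∅  — Q cannot continue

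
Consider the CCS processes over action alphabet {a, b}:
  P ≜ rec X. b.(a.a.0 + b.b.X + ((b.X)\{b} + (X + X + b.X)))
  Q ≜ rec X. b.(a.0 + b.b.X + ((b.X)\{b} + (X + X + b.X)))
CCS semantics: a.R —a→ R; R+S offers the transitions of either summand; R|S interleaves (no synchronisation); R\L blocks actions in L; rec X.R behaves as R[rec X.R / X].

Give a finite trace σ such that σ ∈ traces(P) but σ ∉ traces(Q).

LTS(P): 5 reachable states
  u0 = rec X. b.(a.a.0 + b.b.X + ((b.X)\{b} + (X + X + b.X))) ⊢ =b=> u1
  u1 = a.a.0 + b.b.(rec X. b.(a.a.0 + b.b.X + ((b.X)\{b} + (X + X + b.X)))) + ((b.(rec X. b.(a.a.0 + b.b.X + ((b.X)\{b} + (X + X + b.X)))))\{b} + ((rec X. b.(a.a.0 + b.b.X + ((b.X)\{b} + (X + X + b.X)))) + (rec X. b.(a.a.0 + b.b.X + ((b.X)\{b} + (X + X + b.X)))) + b.(rec X. b.(a.a.0 + b.b.X + ((b.X)\{b} + (X + X + b.X)))))) ⊢ =a=> u2, =b=> u0, =b=> u1, =b=> u3
  u2 = a.0 ⊢ =a=> u4
  u3 = b.(rec X. b.(a.a.0 + b.b.X + ((b.X)\{b} + (X + X + b.X)))) ⊢ =b=> u0
  u4 = 0 ⊢ stopped
LTS(Q): 4 reachable states
  v0 = rec X. b.(a.0 + b.b.X + ((b.X)\{b} + (X + X + b.X))) ⊢ =b=> v1
  v1 = a.0 + b.b.(rec X. b.(a.0 + b.b.X + ((b.X)\{b} + (X + X + b.X)))) + ((b.(rec X. b.(a.0 + b.b.X + ((b.X)\{b} + (X + X + b.X)))))\{b} + ((rec X. b.(a.0 + b.b.X + ((b.X)\{b} + (X + X + b.X)))) + (rec X. b.(a.0 + b.b.X + ((b.X)\{b} + (X + X + b.X)))) + b.(rec X. b.(a.0 + b.b.X + ((b.X)\{b} + (X + X + b.X)))))) ⊢ =a=> v2, =b=> v0, =b=> v1, =b=> v3
  v2 = 0 ⊢ stopped
  v3 = b.(rec X. b.(a.0 + b.b.X + ((b.X)\{b} + (X + X + b.X)))) ⊢ =b=> v0
Trace ⟨baa⟩ through P, begin at {u0}:
  after b @ step 1: {u1}
  after a @ step 2: {u2}
  after a @ step 3: {u4}
  P completes σ.
Trace ⟨baa⟩ through Q, begin at {v0}:
  after b @ step 1: {v1}
  after a @ step 2: {v2}
  after a @ step 3: ∅  — Q cannot continue

baa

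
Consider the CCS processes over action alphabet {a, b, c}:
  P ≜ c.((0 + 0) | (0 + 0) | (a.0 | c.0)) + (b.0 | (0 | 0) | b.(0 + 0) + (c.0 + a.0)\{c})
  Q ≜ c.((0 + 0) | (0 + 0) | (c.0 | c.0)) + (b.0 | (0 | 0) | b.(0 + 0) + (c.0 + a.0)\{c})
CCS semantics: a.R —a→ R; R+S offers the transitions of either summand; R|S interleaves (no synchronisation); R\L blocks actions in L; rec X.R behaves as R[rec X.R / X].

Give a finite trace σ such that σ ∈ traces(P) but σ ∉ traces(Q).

Reachable graph of P (9 states):
  m0 = c.((0 + 0) | (0 + 0) | (a.0 | c.0)) + (b.0 | (0 | 0) | b.(0 + 0) + (c.0 + a.0)\{c}) :: ··a··> m1, ··b··> m2, ··b··> m3, ··c··> m4
  m1 = 0\{c} :: ∅
  m2 = 0 | (0 | 0) | b.(0 + 0) :: ··b··> m5
  m3 = b.0 | (0 | 0) | (0 + 0) :: ··b··> m5
  m4 = (0 + 0) | (0 + 0) | (a.0 | c.0) :: ··a··> m6, ··c··> m7
  m5 = 0 | (0 | 0) | (0 + 0) :: ∅
  m6 = (0 + 0) | (0 + 0) | (0 | c.0) :: ··c··> m8
  m7 = (0 + 0) | (0 + 0) | (a.0 | 0) :: ··a··> m8
  m8 = (0 + 0) | (0 + 0) | (0 | 0) :: ∅
Reachable graph of Q (9 states):
  n0 = c.((0 + 0) | (0 + 0) | (c.0 | c.0)) + (b.0 | (0 | 0) | b.(0 + 0) + (c.0 + a.0)\{c}) :: ··a··> n1, ··b··> n2, ··b··> n3, ··c··> n4
  n1 = 0\{c} :: ∅
  n2 = 0 | (0 | 0) | b.(0 + 0) :: ··b··> n5
  n3 = b.0 | (0 | 0) | (0 + 0) :: ··b··> n5
  n4 = (0 + 0) | (0 + 0) | (c.0 | c.0) :: ··c··> n6, ··c··> n7
  n5 = 0 | (0 | 0) | (0 + 0) :: ∅
  n6 = (0 + 0) | (0 + 0) | (0 | c.0) :: ··c··> n8
  n7 = (0 + 0) | (0 + 0) | (c.0 | 0) :: ··c··> n8
  n8 = (0 + 0) | (0 + 0) | (0 | 0) :: ∅
Executing ca from P (initial set {m0}):
  after c @ step 1: {m4}
  after a @ step 2: {m6}
  P completes σ.
Executing ca from Q (initial set {n0}):
  after c @ step 1: {n4}
  after a @ step 2: ∅  — Q cannot continue

ca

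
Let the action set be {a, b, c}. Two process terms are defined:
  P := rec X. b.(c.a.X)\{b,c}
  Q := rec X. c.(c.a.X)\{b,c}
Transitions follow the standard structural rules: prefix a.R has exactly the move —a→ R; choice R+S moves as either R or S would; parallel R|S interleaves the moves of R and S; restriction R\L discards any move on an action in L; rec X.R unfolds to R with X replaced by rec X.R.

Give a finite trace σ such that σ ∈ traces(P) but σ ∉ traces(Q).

P's transition system — 2 states:
  p0 = rec X. b.(c.a.X)\{b,c} :: --b--▸ p1
  p1 = (c.a.(rec X. b.(c.a.X)\{b,c}))\{b,c} :: ·
Q's transition system — 2 states:
  q0 = rec X. c.(c.a.X)\{b,c} :: --c--▸ q1
  q1 = (c.a.(rec X. c.(c.a.X)\{b,c}))\{b,c} :: ·
Trace ⟨b⟩ through P, begin at {p0}:
  step 1 (b): {p1}
  ✓ P
Trace ⟨b⟩ through Q, begin at {q0}:
  step 1 (b): no successor for Q

b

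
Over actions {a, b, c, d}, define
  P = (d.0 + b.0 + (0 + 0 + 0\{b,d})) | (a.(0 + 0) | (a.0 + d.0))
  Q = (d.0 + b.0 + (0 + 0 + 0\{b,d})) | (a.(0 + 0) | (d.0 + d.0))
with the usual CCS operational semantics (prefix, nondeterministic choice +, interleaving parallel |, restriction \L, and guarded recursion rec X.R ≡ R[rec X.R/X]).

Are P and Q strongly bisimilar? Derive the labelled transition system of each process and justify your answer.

Reachable graph of P (8 states):
  p0 = (d.0 + b.0 + (0 + 0 + 0\{b,d})) | (a.(0 + 0) | (a.0 + d.0)) :: -a-> p1, -a-> p2, -b-> p3, -d-> p2, -d-> p3
  p1 = (d.0 + b.0 + (0 + 0 + 0\{b,d})) | ((0 + 0) | (a.0 + d.0)) :: -a-> p4, -b-> p5, -d-> p4, -d-> p5
  p2 = (d.0 + b.0 + (0 + 0 + 0\{b,d})) | (a.(0 + 0) | 0) :: -a-> p4, -b-> p6, -d-> p6
  p3 = 0 | (a.(0 + 0) | (a.0 + d.0)) :: -a-> p5, -a-> p6, -d-> p6
  p4 = (d.0 + b.0 + (0 + 0 + 0\{b,d})) | ((0 + 0) | 0) :: -b-> p7, -d-> p7
  p5 = 0 | ((0 + 0) | (a.0 + d.0)) :: -a-> p7, -d-> p7
  p6 = 0 | (a.(0 + 0) | 0) :: -a-> p7
  p7 = 0 | ((0 + 0) | 0) :: ∅
Reachable graph of Q (8 states):
  q0 = (d.0 + b.0 + (0 + 0 + 0\{b,d})) | (a.(0 + 0) | (d.0 + d.0)) :: -a-> q1, -b-> q2, -d-> q2, -d-> q3
  q1 = (d.0 + b.0 + (0 + 0 + 0\{b,d})) | ((0 + 0) | (d.0 + d.0)) :: -b-> q4, -d-> q4, -d-> q5
  q2 = 0 | (a.(0 + 0) | (d.0 + d.0)) :: -a-> q4, -d-> q6
  q3 = (d.0 + b.0 + (0 + 0 + 0\{b,d})) | (a.(0 + 0) | 0) :: -a-> q5, -b-> q6, -d-> q6
  q4 = 0 | ((0 + 0) | (d.0 + d.0)) :: -d-> q7
  q5 = (d.0 + b.0 + (0 + 0 + 0\{b,d})) | ((0 + 0) | 0) :: -b-> q7, -d-> q7
  q6 = 0 | (a.(0 + 0) | 0) :: -a-> q7
  q7 = 0 | ((0 + 0) | 0) :: ∅
Coarsest stable partition (strong bisimilarity classes):
  B0 = {p0}
  B1 = {p2, q3}
  B2 = {p6, q6}
  B3 = {p7, q7}
  B4 = {p4, q5}
  B5 = {p1}
  B6 = {p5}
  B7 = {p3}
  B8 = {q0}
  B9 = {q2}
  B10 = {q4}
  B11 = {q1}
p0 ∈ B0, q0 ∈ B8 → different blocks

not bisimilar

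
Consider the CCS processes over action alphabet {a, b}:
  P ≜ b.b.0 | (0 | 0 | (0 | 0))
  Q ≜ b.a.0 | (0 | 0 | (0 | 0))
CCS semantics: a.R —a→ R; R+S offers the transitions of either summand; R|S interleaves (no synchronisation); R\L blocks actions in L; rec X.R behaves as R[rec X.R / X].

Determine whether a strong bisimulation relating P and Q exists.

LTS(P): 3 reachable states
  u0 = b.b.0 | (0 | 0 | (0 | 0)) has moves -b-> u1
  u1 = b.0 | (0 | 0 | (0 | 0)) has moves -b-> u2
  u2 = 0 | (0 | 0 | (0 | 0)) has moves stopped
LTS(Q): 3 reachable states
  v0 = b.a.0 | (0 | 0 | (0 | 0)) has moves -b-> v1
  v1 = a.0 | (0 | 0 | (0 | 0)) has moves -a-> v2
  v2 = 0 | (0 | 0 | (0 | 0)) has moves stopped
Coarsest stable partition (strong bisimilarity classes):
  B0 = {u0}
  B1 = {u1}
  B2 = {u2, v2}
  B3 = {v0}
  B4 = {v1}
u0 ∈ B0, v0 ∈ B3 → different blocks

not bisimilar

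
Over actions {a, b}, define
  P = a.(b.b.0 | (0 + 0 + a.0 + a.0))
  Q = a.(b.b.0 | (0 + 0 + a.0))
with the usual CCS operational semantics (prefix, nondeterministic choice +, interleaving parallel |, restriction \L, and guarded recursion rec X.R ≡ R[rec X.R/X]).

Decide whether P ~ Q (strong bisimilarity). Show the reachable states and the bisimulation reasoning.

YES

P's transition system — 7 states:
  p0 = a.(b.b.0 | (0 + 0 + a.0 + a.0)) → ··a··> p1
  p1 = b.b.0 | (0 + 0 + a.0 + a.0) → ··a··> p2, ··b··> p3
  p2 = b.b.0 | 0 → ··b··> p4
  p3 = b.0 | (0 + 0 + a.0 + a.0) → ··a··> p4, ··b··> p5
  p4 = b.0 | 0 → ··b··> p6
  p5 = 0 | (0 + 0 + a.0 + a.0) → ··a··> p6
  p6 = 0 | 0 → deadlocked
Q's transition system — 7 states:
  q0 = a.(b.b.0 | (0 + 0 + a.0)) → ··a··> q1
  q1 = b.b.0 | (0 + 0 + a.0) → ··a··> q2, ··b··> q3
  q2 = b.b.0 | 0 → ··b··> q4
  q3 = b.0 | (0 + 0 + a.0) → ··a··> q4, ··b··> q5
  q4 = b.0 | 0 → ··b··> q6
  q5 = 0 | (0 + 0 + a.0) → ··a··> q6
  q6 = 0 | 0 → deadlocked
Bisimilarity quotient blocks:
  B0 = {p0, q0}
  B1 = {p1, q1}
  B2 = {p2, q2}
  B3 = {p4, q4}
  B4 = {p6, q6}
  B5 = {p3, q3}
  B6 = {p5, q5}
p0 ∈ B0, q0 ∈ B0 → same block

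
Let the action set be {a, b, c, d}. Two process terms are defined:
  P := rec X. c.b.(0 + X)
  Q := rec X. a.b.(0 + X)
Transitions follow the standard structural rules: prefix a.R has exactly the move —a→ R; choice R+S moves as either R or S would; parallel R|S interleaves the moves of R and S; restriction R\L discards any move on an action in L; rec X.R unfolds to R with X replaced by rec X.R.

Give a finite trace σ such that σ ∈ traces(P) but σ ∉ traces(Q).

LTS(P): 3 reachable states
  p0 = rec X. c.b.(0 + X) :: --c--▸ p1
  p1 = b.(0 + (rec X. c.b.(0 + X))) :: --b--▸ p2
  p2 = 0 + (rec X. c.b.(0 + X)) :: --c--▸ p1
LTS(Q): 3 reachable states
  q0 = rec X. a.b.(0 + X) :: --a--▸ q1
  q1 = b.(0 + (rec X. a.b.(0 + X))) :: --b--▸ q2
  q2 = 0 + (rec X. a.b.(0 + X)) :: --a--▸ q1
Executing c from P (initial set {p0}):
  [1] c ⇒ {p1}
  ✓ P
Executing c from Q (initial set {q0}):
  [1] c ⇒ ∅ (Q stuck)

c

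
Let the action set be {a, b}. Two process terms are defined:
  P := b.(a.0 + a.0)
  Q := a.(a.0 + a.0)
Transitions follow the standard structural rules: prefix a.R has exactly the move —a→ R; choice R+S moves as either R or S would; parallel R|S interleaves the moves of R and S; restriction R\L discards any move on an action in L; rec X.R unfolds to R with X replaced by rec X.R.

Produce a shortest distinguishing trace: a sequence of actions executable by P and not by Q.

Reachable graph of P (3 states):
  s0 = b.(a.0 + a.0) :: -b-> s1
  s1 = a.0 + a.0 :: -a-> s2
  s2 = 0 :: ·
Reachable graph of Q (3 states):
  t0 = a.(a.0 + a.0) :: -a-> t1
  t1 = a.0 + a.0 :: -a-> t2
  t2 = 0 :: ·
Trace ⟨b⟩ through P, begin at {s0}:
  step 1 (b): {s1}
  — P admits the full trace.
Trace ⟨b⟩ through Q, begin at {t0}:
  step 1 (b): ∅  — Q cannot continue

b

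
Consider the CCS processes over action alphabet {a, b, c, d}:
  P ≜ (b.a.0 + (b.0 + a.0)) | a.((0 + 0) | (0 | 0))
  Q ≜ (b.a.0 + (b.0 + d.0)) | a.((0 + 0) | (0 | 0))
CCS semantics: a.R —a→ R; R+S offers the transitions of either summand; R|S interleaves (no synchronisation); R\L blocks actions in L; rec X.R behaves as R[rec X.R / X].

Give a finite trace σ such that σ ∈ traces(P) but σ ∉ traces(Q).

aa

P's transition system — 6 states:
  u0 = (b.a.0 + (b.0 + a.0)) | a.((0 + 0) | (0 | 0)) :: ··a··> u1, ··a··> u2, ··b··> u2, ··b··> u3
  u1 = (b.a.0 + (b.0 + a.0)) | ((0 + 0) | (0 | 0)) :: ··a··> u4, ··b··> u4, ··b··> u5
  u2 = 0 | a.((0 + 0) | (0 | 0)) :: ··a··> u4
  u3 = a.0 | a.((0 + 0) | (0 | 0)) :: ··a··> u2, ··a··> u5
  u4 = 0 | ((0 + 0) | (0 | 0)) :: (no moves)
  u5 = a.0 | ((0 + 0) | (0 | 0)) :: ··a··> u4
Q's transition system — 6 states:
  v0 = (b.a.0 + (b.0 + d.0)) | a.((0 + 0) | (0 | 0)) :: ··a··> v1, ··b··> v2, ··b··> v3, ··d··> v2
  v1 = (b.a.0 + (b.0 + d.0)) | ((0 + 0) | (0 | 0)) :: ··b··> v4, ··b··> v5, ··d··> v4
  v2 = 0 | a.((0 + 0) | (0 | 0)) :: ··a··> v4
  v3 = a.0 | a.((0 + 0) | (0 | 0)) :: ··a··> v2, ··a··> v5
  v4 = 0 | ((0 + 0) | (0 | 0)) :: (no moves)
  v5 = a.0 | ((0 + 0) | (0 | 0)) :: ··a··> v4
Run σ = ⟨aa⟩ on P: start {u0}
  [1] a ⇒ {u1, u2}
  [2] a ⇒ {u4}
  P completes σ.
Run σ = ⟨aa⟩ on Q: start {v0}
  [1] a ⇒ {v1}
  [2] a ⇒ ∅  — Q cannot continue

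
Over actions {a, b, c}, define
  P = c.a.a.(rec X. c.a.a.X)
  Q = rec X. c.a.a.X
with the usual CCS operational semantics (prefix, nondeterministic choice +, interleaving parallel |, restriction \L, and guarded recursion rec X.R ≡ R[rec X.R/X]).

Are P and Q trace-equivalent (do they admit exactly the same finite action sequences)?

trace-equivalent

LTS(P): 4 reachable states
  s0 = c.a.a.(rec X. c.a.a.X) ⊢ -c-> s1
  s1 = a.a.(rec X. c.a.a.X) ⊢ -a-> s2
  s2 = a.(rec X. c.a.a.X) ⊢ -a-> s3
  s3 = rec X. c.a.a.X ⊢ -c-> s1
LTS(Q): 3 reachable states
  t0 = rec X. c.a.a.X ⊢ -c-> t1
  t1 = a.a.(rec X. c.a.a.X) ⊢ -a-> t2
  t2 = a.(rec X. c.a.a.X) ⊢ -a-> t0
Coarsest stable partition (strong bisimilarity classes):
  B0 = {s0, s3, t0}
  B1 = {s1, t1}
  B2 = {s2, t2}
s0 ∈ B0, t0 ∈ B0 → same block
Bisimilar ⇒ trace-equivalent.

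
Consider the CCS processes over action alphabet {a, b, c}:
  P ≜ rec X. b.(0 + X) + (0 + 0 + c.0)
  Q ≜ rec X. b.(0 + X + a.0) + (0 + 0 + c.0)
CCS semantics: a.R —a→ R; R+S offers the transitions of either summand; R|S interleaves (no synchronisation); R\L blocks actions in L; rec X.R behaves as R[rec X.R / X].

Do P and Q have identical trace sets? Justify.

LTS(P): 3 reachable states
  p0 = rec X. b.(0 + X) + (0 + 0 + c.0) → --b--▸ p1, --c--▸ p2
  p1 = 0 + (rec X. b.(0 + X) + (0 + 0 + c.0)) → --b--▸ p1, --c--▸ p2
  p2 = 0 → stopped
LTS(Q): 3 reachable states
  q0 = rec X. b.(0 + X + a.0) + (0 + 0 + c.0) → --b--▸ q1, --c--▸ q2
  q1 = 0 + (rec X. b.(0 + X + a.0) + (0 + 0 + c.0)) + a.0 → --a--▸ q2, --b--▸ q1, --c--▸ q2
  q2 = 0 → stopped
Run σ = ⟨ba⟩ on Q: start {q0}
  step 1 (b): {q1}
  step 2 (a): {q2}
  — Q admits the full trace.
Run σ = ⟨ba⟩ on P: start {p0}
  step 1 (b): {p1}
  step 2 (a): no successor for P

trace-distinct — witness ⟨ba⟩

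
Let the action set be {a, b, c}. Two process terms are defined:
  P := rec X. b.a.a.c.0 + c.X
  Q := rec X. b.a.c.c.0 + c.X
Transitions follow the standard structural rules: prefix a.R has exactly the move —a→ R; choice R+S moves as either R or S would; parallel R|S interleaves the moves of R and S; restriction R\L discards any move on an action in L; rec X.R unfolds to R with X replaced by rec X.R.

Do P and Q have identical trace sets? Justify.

LTS(P): 5 reachable states
  m0 = rec X. b.a.a.c.0 + c.X :: -b-> m1, -c-> m0
  m1 = a.a.c.0 :: -a-> m2
  m2 = a.c.0 :: -a-> m3
  m3 = c.0 :: -c-> m4
  m4 = 0 :: (no moves)
LTS(Q): 5 reachable states
  n0 = rec X. b.a.c.c.0 + c.X :: -b-> n1, -c-> n0
  n1 = a.c.c.0 :: -a-> n2
  n2 = c.c.0 :: -c-> n3
  n3 = c.0 :: -c-> n4
  n4 = 0 :: (no moves)
Trace ⟨baa⟩ through P, begin at {m0}:
  after b @ step 1: {m1}
  after a @ step 2: {m2}
  after a @ step 3: {m3}
  — P admits the full trace.
Trace ⟨baa⟩ through Q, begin at {n0}:
  after b @ step 1: {n1}
  after a @ step 2: {n2}
  after a @ step 3: ∅ (Q stuck)

trace-distinct — witness ⟨baa⟩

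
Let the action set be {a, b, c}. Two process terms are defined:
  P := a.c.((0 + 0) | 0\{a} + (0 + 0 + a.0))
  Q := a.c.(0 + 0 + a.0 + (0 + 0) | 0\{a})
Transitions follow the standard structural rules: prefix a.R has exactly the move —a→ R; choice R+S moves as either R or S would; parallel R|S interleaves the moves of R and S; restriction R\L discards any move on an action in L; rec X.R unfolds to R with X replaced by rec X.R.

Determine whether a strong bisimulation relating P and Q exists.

bisimilar

LTS(P): 4 reachable states
  s0 = a.c.((0 + 0) | 0\{a} + (0 + 0 + a.0)) → --a--▸ s1
  s1 = c.((0 + 0) | 0\{a} + (0 + 0 + a.0)) → --c--▸ s2
  s2 = (0 + 0) | 0\{a} + (0 + 0 + a.0) → --a--▸ s3
  s3 = 0 → (no moves)
LTS(Q): 4 reachable states
  t0 = a.c.(0 + 0 + a.0 + (0 + 0) | 0\{a}) → --a--▸ t1
  t1 = c.(0 + 0 + a.0 + (0 + 0) | 0\{a}) → --c--▸ t2
  t2 = 0 + 0 + a.0 + (0 + 0) | 0\{a} → --a--▸ t3
  t3 = 0 → (no moves)
Bisimilarity quotient blocks:
  B0 = {s0, t0}
  B1 = {s1, t1}
  B2 = {s2, t2}
  B3 = {s3, t3}
s0 ∈ B0, t0 ∈ B0 → same block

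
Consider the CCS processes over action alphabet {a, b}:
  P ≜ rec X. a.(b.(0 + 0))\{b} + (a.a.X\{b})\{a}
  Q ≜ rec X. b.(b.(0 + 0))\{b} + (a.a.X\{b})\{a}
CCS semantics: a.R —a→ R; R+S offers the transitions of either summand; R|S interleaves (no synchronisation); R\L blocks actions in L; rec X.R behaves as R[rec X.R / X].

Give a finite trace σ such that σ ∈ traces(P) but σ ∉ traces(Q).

a

Reachable graph of P (2 states):
  u0 = rec X. a.(b.(0 + 0))\{b} + (a.a.X\{b})\{a} has moves --a--▸ u1
  u1 = (b.(0 + 0))\{b} has moves ∅
Reachable graph of Q (2 states):
  v0 = rec X. b.(b.(0 + 0))\{b} + (a.a.X\{b})\{a} has moves --b--▸ v1
  v1 = (b.(0 + 0))\{b} has moves ∅
Trace ⟨a⟩ through P, begin at {u0}:
  after a @ step 1: {u1}
  — P admits the full trace.
Trace ⟨a⟩ through Q, begin at {v0}:
  after a @ step 1: ∅  — Q cannot continue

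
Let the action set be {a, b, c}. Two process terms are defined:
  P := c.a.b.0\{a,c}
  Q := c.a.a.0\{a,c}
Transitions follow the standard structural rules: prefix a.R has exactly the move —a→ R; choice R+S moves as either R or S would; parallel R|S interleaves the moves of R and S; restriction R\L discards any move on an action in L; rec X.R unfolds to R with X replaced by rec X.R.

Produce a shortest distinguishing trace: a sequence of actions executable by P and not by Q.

cab

P's transition system — 4 states:
  u0 = c.a.b.0\{a,c} | =c=> u1
  u1 = a.b.0\{a,c} | =a=> u2
  u2 = b.0\{a,c} | =b=> u3
  u3 = 0\{a,c} | (no moves)
Q's transition system — 4 states:
  v0 = c.a.a.0\{a,c} | =c=> v1
  v1 = a.a.0\{a,c} | =a=> v2
  v2 = a.0\{a,c} | =a=> v3
  v3 = 0\{a,c} | (no moves)
Trace ⟨cab⟩ through P, begin at {u0}:
  [1] c ⇒ {u1}
  [2] a ⇒ {u2}
  [3] b ⇒ {u3}
  ✓ P
Trace ⟨cab⟩ through Q, begin at {v0}:
  [1] c ⇒ {v1}
  [2] a ⇒ {v2}
  [3] b ⇒ ∅ (Q stuck)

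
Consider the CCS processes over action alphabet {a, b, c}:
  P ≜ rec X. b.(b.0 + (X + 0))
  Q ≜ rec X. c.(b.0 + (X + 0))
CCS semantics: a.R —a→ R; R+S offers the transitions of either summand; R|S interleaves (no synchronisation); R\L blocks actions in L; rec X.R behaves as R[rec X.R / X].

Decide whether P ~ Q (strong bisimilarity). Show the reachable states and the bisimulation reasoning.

NO

Reachable graph of P (3 states):
  m0 = rec X. b.(b.0 + (X + 0)) | ··b··> m1
  m1 = b.0 + ((rec X. b.(b.0 + (X + 0))) + 0) | ··b··> m1, ··b··> m2
  m2 = 0 | ·
Reachable graph of Q (3 states):
  n0 = rec X. c.(b.0 + (X + 0)) | ··c··> n1
  n1 = b.0 + ((rec X. c.(b.0 + (X + 0))) + 0) | ··b··> n2, ··c··> n1
  n2 = 0 | ·
Coarsest stable partition (strong bisimilarity classes):
  B0 = {m0}
  B1 = {m1}
  B2 = {m2, n2}
  B3 = {n0}
  B4 = {n1}
m0 ∈ B0, n0 ∈ B3 → different blocks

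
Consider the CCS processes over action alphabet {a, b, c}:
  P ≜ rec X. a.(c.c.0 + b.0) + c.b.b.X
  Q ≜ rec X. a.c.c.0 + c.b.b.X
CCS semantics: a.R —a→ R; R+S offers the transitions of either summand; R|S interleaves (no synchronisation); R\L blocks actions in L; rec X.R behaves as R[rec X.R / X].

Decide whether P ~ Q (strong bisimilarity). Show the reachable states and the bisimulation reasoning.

LTS(P): 6 reachable states
  s0 = rec X. a.(c.c.0 + b.0) + c.b.b.X → --a--▸ s1, --c--▸ s2
  s1 = c.c.0 + b.0 → --b--▸ s3, --c--▸ s4
  s2 = b.b.(rec X. a.(c.c.0 + b.0) + c.b.b.X) → --b--▸ s5
  s3 = 0 → ∅
  s4 = c.0 → --c--▸ s3
  s5 = b.(rec X. a.(c.c.0 + b.0) + c.b.b.X) → --b--▸ s0
LTS(Q): 6 reachable states
  t0 = rec X. a.c.c.0 + c.b.b.X → --a--▸ t1, --c--▸ t2
  t1 = c.c.0 → --c--▸ t3
  t2 = b.b.(rec X. a.c.c.0 + c.b.b.X) → --b--▸ t4
  t3 = c.0 → --c--▸ t5
  t4 = b.(rec X. a.c.c.0 + c.b.b.X) → --b--▸ t0
  t5 = 0 → ∅
Bisimilarity quotient blocks:
  B0 = {s0}
  B1 = {s1}
  B2 = {s4, t3}
  B3 = {s3, t5}
  B4 = {s2}
  B5 = {s5}
  B6 = {t0}
  B7 = {t1}
  B8 = {t2}
  B9 = {t4}
s0 ∈ B0, t0 ∈ B6 → different blocks

NO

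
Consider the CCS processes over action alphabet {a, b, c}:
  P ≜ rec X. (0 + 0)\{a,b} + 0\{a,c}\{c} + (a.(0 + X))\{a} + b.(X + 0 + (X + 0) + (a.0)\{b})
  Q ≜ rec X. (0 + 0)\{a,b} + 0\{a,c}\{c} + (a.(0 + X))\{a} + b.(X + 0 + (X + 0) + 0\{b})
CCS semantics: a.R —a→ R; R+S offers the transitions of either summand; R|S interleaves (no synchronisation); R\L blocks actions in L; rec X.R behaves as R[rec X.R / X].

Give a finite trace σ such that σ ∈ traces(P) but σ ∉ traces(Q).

LTS(P): 3 reachable states
  p0 = rec X. (0 + 0)\{a,b} + 0\{a,c}\{c} + (a.(0 + X))\{a} + b.(X + 0 + (X + 0) + (a.0)\{b}) ⊢ —b→ p1
  p1 = (rec X. (0 + 0)\{a,b} + 0\{a,c}\{c} + (a.(0 + X))\{a} + b.(X + 0 + (X + 0) + (a.0)\{b})) + 0 + ((rec X. (0 + 0)\{a,b} + 0\{a,c}\{c} + (a.(0 + X))\{a} + b.(X + 0 + (X + 0) + (a.0)\{b})) + 0) + (a.0)\{b} ⊢ —a→ p2, —b→ p1
  p2 = 0\{b} ⊢ (no moves)
LTS(Q): 2 reachable states
  q0 = rec X. (0 + 0)\{a,b} + 0\{a,c}\{c} + (a.(0 + X))\{a} + b.(X + 0 + (X + 0) + 0\{b}) ⊢ —b→ q1
  q1 = (rec X. (0 + 0)\{a,b} + 0\{a,c}\{c} + (a.(0 + X))\{a} + b.(X + 0 + (X + 0) + 0\{b})) + 0 + ((rec X. (0 + 0)\{a,b} + 0\{a,c}\{c} + (a.(0 + X))\{a} + b.(X + 0 + (X + 0) + 0\{b})) + 0) + 0\{b} ⊢ —b→ q1
Trace ⟨ba⟩ through P, begin at {p0}:
  step 1 (b): {p1}
  step 2 (a): {p2}
  ✓ P
Trace ⟨ba⟩ through Q, begin at {q0}:
  step 1 (b): {q1}
  step 2 (a): no successor for Q

ba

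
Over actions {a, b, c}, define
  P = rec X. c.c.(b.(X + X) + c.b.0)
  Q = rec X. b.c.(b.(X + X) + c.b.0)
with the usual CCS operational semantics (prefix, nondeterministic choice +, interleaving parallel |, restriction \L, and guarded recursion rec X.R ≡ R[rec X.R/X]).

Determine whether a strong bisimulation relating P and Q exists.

Reachable graph of P (6 states):
  m0 = rec X. c.c.(b.(X + X) + c.b.0) → =c=> m1
  m1 = c.(b.((rec X. c.c.(b.(X + X) + c.b.0)) + (rec X. c.c.(b.(X + X) + c.b.0))) + c.b.0) → =c=> m2
  m2 = b.((rec X. c.c.(b.(X + X) + c.b.0)) + (rec X. c.c.(b.(X + X) + c.b.0))) + c.b.0 → =b=> m3, =c=> m4
  m3 = (rec X. c.c.(b.(X + X) + c.b.0)) + (rec X. c.c.(b.(X + X) + c.b.0)) → =c=> m1
  m4 = b.0 → =b=> m5
  m5 = 0 → deadlocked
Reachable graph of Q (6 states):
  n0 = rec X. b.c.(b.(X + X) + c.b.0) → =b=> n1
  n1 = c.(b.((rec X. b.c.(b.(X + X) + c.b.0)) + (rec X. b.c.(b.(X + X) + c.b.0))) + c.b.0) → =c=> n2
  n2 = b.((rec X. b.c.(b.(X + X) + c.b.0)) + (rec X. b.c.(b.(X + X) + c.b.0))) + c.b.0 → =b=> n3, =c=> n4
  n3 = (rec X. b.c.(b.(X + X) + c.b.0)) + (rec X. b.c.(b.(X + X) + c.b.0)) → =b=> n1
  n4 = b.0 → =b=> n5
  n5 = 0 → deadlocked
Coarsest stable partition (strong bisimilarity classes):
  B0 = {m0, m3}
  B1 = {m1}
  B2 = {m2}
  B3 = {m4, n4}
  B4 = {m5, n5}
  B5 = {n0, n3}
  B6 = {n1}
  B7 = {n2}
m0 ∈ B0, n0 ∈ B5 → different blocks

not bisimilar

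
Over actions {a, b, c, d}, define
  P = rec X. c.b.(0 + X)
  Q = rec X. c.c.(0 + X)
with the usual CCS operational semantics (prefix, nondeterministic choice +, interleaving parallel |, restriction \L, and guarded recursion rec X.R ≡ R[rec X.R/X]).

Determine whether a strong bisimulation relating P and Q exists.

LTS(P): 3 reachable states
  m0 = rec X. c.b.(0 + X) :: --c--▸ m1
  m1 = b.(0 + (rec X. c.b.(0 + X))) :: --b--▸ m2
  m2 = 0 + (rec X. c.b.(0 + X)) :: --c--▸ m1
LTS(Q): 3 reachable states
  n0 = rec X. c.c.(0 + X) :: --c--▸ n1
  n1 = c.(0 + (rec X. c.c.(0 + X))) :: --c--▸ n2
  n2 = 0 + (rec X. c.c.(0 + X)) :: --c--▸ n1
Coarsest stable partition (strong bisimilarity classes):
  B0 = {m0, m2}
  B1 = {m1}
  B2 = {n0, n1, n2}
m0 ∈ B0, n0 ∈ B2 → different blocks

not bisimilar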